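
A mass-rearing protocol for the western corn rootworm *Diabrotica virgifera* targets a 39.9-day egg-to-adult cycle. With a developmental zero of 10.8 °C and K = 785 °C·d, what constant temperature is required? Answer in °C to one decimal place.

30.5 °C

Required daily accumulation = 785 / 39.9 = 19.674 DD/day.
T = T_base + 19.674 = 10.8 + 19.674 = 30.474 ≈ 30.5 °C.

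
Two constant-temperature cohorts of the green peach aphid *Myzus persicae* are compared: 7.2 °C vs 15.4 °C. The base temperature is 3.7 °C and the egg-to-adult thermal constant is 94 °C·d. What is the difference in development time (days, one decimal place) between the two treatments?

At 7.2 °C: 94 / (7.2 − 3.7) = 94 / 3.5 = 26.857 d.
At 15.4 °C: 94 / (15.4 − 3.7) = 94 / 11.7 = 8.034 d.
Difference = |26.857 − 8.034| = 18.823 ≈ 18.8 days.

18.8 days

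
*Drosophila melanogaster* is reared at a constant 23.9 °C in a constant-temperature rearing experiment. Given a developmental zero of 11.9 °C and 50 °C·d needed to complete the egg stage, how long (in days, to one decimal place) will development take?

Daily accumulation = 23.9 − 11.9 = 12.0 DD/day.
Duration = 50 / 12.0 = 4.167 ≈ 4.2 days.

4.2 days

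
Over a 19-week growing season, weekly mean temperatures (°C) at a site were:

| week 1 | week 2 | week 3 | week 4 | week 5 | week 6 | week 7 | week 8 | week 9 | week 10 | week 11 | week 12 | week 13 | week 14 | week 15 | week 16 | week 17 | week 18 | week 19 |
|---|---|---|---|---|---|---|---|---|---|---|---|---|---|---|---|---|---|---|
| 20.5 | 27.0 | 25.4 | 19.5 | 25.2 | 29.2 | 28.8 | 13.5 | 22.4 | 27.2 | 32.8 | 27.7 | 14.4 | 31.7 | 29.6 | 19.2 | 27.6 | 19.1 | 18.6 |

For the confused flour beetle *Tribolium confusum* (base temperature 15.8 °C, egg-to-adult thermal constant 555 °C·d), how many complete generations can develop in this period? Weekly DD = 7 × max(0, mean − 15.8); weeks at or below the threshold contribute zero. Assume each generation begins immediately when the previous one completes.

2 generations

Weekly DD (7 × max(0, T̄ − 15.8)): 32.9, 78.4, 67.2, 25.9, 65.8, 93.8, 91.0, 0.0, 46.2, 79.8, 119.0, 83.3, 0.0, 111.3, 96.6, 23.8, 82.6, 23.1, 19.6.
Season total = 1140.3 DD.
Complete generations = ⌊1140.3 / 555⌋ = 2.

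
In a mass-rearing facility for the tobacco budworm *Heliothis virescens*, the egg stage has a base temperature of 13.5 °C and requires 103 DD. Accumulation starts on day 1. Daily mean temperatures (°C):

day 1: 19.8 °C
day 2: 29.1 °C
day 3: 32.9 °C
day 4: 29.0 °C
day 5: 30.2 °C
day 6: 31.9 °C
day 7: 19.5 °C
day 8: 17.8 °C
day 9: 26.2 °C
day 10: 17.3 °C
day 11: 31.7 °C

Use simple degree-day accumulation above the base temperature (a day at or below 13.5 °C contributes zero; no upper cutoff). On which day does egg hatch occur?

Daily DD above 13.5 °C: 6.3, 15.6, 19.4, 15.5, 16.7, 18.4, 6.0, 4.3, 12.7, 3.8, 18.2.
Cumulative: 6.3, 21.9, 41.3, 56.8, 73.5, 91.9, 97.9, 102.2, 114.9, 118.7, 136.9.
The total first reaches 103 DD on day 9.

day 9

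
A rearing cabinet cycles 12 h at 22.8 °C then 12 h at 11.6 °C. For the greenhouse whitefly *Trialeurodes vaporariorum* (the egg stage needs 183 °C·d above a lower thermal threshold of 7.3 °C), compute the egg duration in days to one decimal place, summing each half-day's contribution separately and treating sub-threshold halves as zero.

18.5 days

Day half: max(0, 22.8 − 7.3) × 0.5 = 15.5 × 0.5 = 7.75 DD.
Night half: max(0, 11.6 − 7.3) × 0.5 = 4.3 × 0.5 = 2.15 DD.
Per 24 h: 9.90 DD/day.
Duration = 183 / 9.90 = 18.485 ≈ 18.5 days.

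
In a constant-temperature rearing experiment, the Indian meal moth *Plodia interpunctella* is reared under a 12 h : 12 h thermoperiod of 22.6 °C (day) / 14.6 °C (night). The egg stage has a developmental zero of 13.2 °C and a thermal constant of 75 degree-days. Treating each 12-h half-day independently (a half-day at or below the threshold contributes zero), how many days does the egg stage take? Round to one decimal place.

Day half: max(0, 22.6 − 13.2) × 0.5 = 9.4 × 0.5 = 4.70 DD.
Night half: max(0, 14.6 − 13.2) × 0.5 = 1.4 × 0.5 = 0.70 DD.
Per 24 h: 5.40 DD/day.
Duration = 75 / 5.40 = 13.889 ≈ 13.9 days.

13.9 days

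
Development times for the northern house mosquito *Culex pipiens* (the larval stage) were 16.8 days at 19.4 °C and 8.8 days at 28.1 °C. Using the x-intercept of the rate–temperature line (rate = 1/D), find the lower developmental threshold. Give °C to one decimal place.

Under the model K = D·(T − T_b), so D₁·(T₁ − T_b) = D₂·(T₂ − T_b).
16.8·(19.4 − T_b) = 8.8·(28.1 − T_b)
T_b = (16.8·19.4 − 8.8·28.1) / (16.8 − 8.8) = 78.64 / 8.0 = 9.830 °C ≈ 9.8 °C.

9.8 °C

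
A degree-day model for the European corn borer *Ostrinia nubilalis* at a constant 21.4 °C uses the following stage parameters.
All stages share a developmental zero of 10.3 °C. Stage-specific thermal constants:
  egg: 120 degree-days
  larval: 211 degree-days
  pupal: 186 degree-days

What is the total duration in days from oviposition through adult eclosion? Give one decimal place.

Daily accumulation at 21.4 °C = 21.4 − 10.3 = 11.1 DD/day.
Total K = 120 + 211 + 186 = 517 DD.
Total duration = 517 / 11.1 = 46.577 ≈ 46.6 days.

46.6 days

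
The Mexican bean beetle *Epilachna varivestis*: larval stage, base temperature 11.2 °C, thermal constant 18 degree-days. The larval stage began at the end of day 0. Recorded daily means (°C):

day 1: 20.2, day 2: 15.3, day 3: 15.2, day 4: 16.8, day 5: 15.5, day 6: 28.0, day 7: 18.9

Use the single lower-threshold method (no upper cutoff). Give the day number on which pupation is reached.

Daily DD above 11.2 °C: 9.0, 4.1, 4.0, 5.6, 4.3, 16.8, 7.7.
Cumulative: 9.0, 13.1, 17.1, 22.7, 27.0, 43.8, 51.5.
The total first reaches 18 DD on day 4.

day 4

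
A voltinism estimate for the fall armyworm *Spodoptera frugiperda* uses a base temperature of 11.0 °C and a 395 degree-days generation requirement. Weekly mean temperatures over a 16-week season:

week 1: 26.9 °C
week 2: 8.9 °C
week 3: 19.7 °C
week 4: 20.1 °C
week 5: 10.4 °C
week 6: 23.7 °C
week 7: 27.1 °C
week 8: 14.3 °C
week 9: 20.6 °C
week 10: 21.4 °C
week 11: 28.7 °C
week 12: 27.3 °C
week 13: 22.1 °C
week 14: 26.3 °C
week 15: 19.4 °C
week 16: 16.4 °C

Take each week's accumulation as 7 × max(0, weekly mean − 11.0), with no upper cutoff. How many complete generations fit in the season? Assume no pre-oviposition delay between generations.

Weekly DD (7 × max(0, T̄ − 11.0)): 111.3, 0.0, 60.9, 63.7, 0.0, 88.9, 112.7, 23.1, 67.2, 72.8, 123.9, 114.1, 77.7, 107.1, 58.8, 37.8.
Season total = 1120.0 DD.
Complete generations = ⌊1120.0 / 395⌋ = 2.

2 generations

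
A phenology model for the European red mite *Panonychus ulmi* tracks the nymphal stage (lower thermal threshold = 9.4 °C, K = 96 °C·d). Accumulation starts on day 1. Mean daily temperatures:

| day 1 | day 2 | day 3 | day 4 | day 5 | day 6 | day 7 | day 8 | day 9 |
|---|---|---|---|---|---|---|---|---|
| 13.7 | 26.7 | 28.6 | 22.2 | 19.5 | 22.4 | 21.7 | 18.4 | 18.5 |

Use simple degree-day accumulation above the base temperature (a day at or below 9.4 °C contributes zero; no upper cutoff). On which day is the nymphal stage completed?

Daily DD above 9.4 °C: 4.3, 17.3, 19.2, 12.8, 10.1, 13.0, 12.3, 9.0, 9.1.
Cumulative: 4.3, 21.6, 40.8, 53.6, 63.7, 76.7, 89.0, 98.0, 107.1.
The total first reaches 96 DD on day 8.

day 8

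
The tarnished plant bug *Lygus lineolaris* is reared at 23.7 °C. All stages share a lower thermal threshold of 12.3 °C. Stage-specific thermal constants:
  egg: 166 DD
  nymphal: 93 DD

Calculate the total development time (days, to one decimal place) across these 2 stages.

Daily accumulation at 23.7 °C = 23.7 − 12.3 = 11.4 DD/day.
Total K = 166 + 93 = 259 DD.
Total duration = 259 / 11.4 = 22.719 ≈ 22.7 days.

22.7 days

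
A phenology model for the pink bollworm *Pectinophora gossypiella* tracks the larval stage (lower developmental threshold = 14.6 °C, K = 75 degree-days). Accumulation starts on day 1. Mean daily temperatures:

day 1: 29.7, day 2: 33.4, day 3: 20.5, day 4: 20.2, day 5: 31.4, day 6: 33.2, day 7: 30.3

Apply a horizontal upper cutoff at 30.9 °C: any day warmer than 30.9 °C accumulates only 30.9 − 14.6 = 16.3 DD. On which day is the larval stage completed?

day 6

Daily DD above 14.6 °C (capped at 16.3): 15.1, 16.3, 5.9, 5.6, 16.3, 16.3, 15.7.
Cumulative: 15.1, 31.4, 37.3, 42.9, 59.2, 75.5, 91.2.
The total first reaches 75 DD on day 6.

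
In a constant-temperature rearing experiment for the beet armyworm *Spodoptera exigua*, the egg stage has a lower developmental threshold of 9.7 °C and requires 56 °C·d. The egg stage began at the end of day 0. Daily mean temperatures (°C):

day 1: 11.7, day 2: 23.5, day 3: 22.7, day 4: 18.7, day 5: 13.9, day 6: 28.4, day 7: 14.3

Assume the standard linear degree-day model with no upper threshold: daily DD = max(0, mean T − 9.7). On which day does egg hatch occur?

Daily DD above 9.7 °C: 2.0, 13.8, 13.0, 9.0, 4.2, 18.7, 4.6.
Cumulative: 2.0, 15.8, 28.8, 37.8, 42.0, 60.7, 65.3.
The total first reaches 56 DD on day 6.

day 6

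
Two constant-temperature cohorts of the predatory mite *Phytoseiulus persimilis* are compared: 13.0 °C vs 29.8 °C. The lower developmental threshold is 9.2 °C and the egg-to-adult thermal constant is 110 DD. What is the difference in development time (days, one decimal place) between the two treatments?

At 13.0 °C: 110 / (13.0 − 9.2) = 110 / 3.8 = 28.947 d.
At 29.8 °C: 110 / (29.8 − 9.2) = 110 / 20.6 = 5.340 d.
Difference = |28.947 − 5.340| = 23.608 ≈ 23.6 days.

23.6 days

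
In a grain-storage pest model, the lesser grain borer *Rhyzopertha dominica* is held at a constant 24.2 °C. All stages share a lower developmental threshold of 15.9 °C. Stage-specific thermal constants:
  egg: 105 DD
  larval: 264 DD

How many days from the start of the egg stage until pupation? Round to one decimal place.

44.5 days

Daily accumulation at 24.2 °C = 24.2 − 15.9 = 8.3 DD/day.
Total K = 105 + 264 = 369 DD.
Total duration = 369 / 8.3 = 44.458 ≈ 44.5 days.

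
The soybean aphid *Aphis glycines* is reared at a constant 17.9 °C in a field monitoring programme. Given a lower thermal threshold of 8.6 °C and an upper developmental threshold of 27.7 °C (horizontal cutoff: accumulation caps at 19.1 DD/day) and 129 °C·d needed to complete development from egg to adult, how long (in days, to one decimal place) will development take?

Daily accumulation = 17.9 − 8.6 = 9.3 DD/day.
Duration = 129 / 9.3 = 13.871 ≈ 13.9 days.

13.9 days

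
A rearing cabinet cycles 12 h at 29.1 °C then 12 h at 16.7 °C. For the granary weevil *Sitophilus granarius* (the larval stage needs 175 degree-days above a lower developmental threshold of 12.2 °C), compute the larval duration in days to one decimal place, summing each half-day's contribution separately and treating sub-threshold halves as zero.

Day half: max(0, 29.1 − 12.2) × 0.5 = 16.9 × 0.5 = 8.45 DD.
Night half: max(0, 16.7 − 12.2) × 0.5 = 4.5 × 0.5 = 2.25 DD.
Per 24 h: 10.70 DD/day.
Duration = 175 / 10.70 = 16.355 ≈ 16.4 days.

16.4 days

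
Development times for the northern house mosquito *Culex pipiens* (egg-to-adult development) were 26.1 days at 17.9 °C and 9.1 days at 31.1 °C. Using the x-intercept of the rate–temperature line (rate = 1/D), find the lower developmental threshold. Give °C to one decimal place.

10.8 °C

Linear rate model ⇒ the product D·(T − T_b) is constant across temperatures.
26.1·(17.9 − T_b) = 9.1·(31.1 − T_b)
T_b = (26.1·17.9 − 9.1·31.1) / (26.1 − 9.1) = 184.18 / 17.0 = 10.834 °C ≈ 10.8 °C.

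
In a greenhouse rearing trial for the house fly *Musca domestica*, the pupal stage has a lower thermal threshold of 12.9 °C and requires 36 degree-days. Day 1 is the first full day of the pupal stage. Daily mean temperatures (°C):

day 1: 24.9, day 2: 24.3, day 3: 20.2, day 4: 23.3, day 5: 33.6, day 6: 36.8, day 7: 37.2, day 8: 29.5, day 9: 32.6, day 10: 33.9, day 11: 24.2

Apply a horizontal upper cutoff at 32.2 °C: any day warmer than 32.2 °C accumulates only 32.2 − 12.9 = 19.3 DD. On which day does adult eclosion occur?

day 4

Daily DD above 12.9 °C (capped at 19.3): 12.0, 11.4, 7.3, 10.4, 19.3, 19.3, 19.3, 16.6, 19.3, 19.3, 11.3.
Cumulative: 12.0, 23.4, 30.7, 41.1, 60.4, 79.7, 99.0, 115.6, 134.9, 154.2, 165.5.
The total first reaches 36 DD on day 4.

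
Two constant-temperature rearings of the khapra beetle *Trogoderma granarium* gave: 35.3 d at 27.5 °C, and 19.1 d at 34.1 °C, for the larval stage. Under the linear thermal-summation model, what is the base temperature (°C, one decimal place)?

Equal thermal constants: D₁(T₁ − T_b) = D₂(T₂ − T_b).
35.3·(27.5 − T_b) = 19.1·(34.1 − T_b)
T_b = (35.3·27.5 − 19.1·34.1) / (35.3 − 19.1) = 319.44 / 16.2 = 19.719 °C ≈ 19.7 °C.

19.7 °C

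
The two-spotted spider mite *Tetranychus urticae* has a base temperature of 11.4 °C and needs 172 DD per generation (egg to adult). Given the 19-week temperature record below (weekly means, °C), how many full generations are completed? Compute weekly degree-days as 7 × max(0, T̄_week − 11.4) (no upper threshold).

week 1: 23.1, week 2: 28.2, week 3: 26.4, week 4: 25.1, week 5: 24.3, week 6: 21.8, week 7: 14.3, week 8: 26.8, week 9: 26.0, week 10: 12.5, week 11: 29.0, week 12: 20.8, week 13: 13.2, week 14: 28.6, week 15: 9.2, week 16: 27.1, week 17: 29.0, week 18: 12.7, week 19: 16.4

Weekly DD (7 × max(0, T̄ − 11.4)): 81.9, 117.6, 105.0, 95.9, 90.3, 72.8, 20.3, 107.8, 102.2, 7.7, 123.2, 65.8, 12.6, 120.4, 0.0, 109.9, 123.2, 9.1, 35.0.
Season total = 1400.7 DD.
Complete generations = ⌊1400.7 / 172⌋ = 8.

8 generations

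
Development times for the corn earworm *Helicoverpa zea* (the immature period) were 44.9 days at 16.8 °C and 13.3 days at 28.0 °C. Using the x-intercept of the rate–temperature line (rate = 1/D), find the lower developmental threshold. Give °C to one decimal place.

Equal thermal constants: D₁(T₁ − T_b) = D₂(T₂ − T_b).
44.9·(16.8 − T_b) = 13.3·(28.0 − T_b)
T_b = (44.9·16.8 − 13.3·28.0) / (44.9 − 13.3) = 381.92 / 31.6 = 12.086 °C ≈ 12.1 °C.

12.1 °C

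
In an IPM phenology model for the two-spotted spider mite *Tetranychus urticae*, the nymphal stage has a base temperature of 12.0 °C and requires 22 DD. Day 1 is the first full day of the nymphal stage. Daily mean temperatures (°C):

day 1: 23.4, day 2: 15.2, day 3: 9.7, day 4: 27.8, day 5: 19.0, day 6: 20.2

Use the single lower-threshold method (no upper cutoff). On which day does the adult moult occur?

day 4

Daily DD above 12.0 °C: 11.4, 3.2, 0.0, 15.8, 7.0, 8.2.
Cumulative: 11.4, 14.6, 14.6, 30.4, 37.4, 45.6.
The total first reaches 22 DD on day 4.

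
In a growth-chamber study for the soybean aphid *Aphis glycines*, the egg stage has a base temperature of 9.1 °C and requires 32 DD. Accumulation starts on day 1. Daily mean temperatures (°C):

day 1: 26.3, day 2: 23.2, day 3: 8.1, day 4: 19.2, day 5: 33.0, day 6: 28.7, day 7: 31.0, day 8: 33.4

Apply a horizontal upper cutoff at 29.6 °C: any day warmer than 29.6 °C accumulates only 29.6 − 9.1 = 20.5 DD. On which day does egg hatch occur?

day 4

Daily DD above 9.1 °C (capped at 20.5): 17.2, 14.1, 0.0, 10.1, 20.5, 19.6, 20.5, 20.5.
Cumulative: 17.2, 31.3, 31.3, 41.4, 61.9, 81.5, 102.0, 122.5.
The total first reaches 32 DD on day 4.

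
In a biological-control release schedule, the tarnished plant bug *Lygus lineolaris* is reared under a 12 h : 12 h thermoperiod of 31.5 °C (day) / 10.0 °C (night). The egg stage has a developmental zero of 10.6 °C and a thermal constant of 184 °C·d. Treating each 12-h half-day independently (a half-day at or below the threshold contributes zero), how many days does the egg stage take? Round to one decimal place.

17.6 days

Day half: max(0, 31.5 − 10.6) × 0.5 = 20.9 × 0.5 = 10.45 DD.
Night half: max(0, 10.0 − 10.6) × 0.5 = 0.0 × 0.5 = 0.00 DD.
Per 24 h: 10.45 DD/day.
Duration = 184 / 10.45 = 17.608 ≈ 17.6 days.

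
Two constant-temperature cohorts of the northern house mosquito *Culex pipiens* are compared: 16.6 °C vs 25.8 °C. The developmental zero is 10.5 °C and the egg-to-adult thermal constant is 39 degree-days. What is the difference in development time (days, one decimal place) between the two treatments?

At 16.6 °C: 39 / (16.6 − 10.5) = 39 / 6.1 = 6.393 d.
At 25.8 °C: 39 / (25.8 − 10.5) = 39 / 15.3 = 2.549 d.
Difference = |6.393 − 2.549| = 3.844 ≈ 3.8 days.

3.8 days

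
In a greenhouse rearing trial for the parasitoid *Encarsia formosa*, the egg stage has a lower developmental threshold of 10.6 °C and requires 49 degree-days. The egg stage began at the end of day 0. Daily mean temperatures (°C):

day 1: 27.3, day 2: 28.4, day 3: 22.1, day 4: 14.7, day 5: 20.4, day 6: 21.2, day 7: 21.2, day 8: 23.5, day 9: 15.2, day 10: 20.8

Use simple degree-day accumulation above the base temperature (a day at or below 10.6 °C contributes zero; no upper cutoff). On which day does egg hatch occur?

day 4

Daily DD above 10.6 °C: 16.7, 17.8, 11.5, 4.1, 9.8, 10.6, 10.6, 12.9, 4.6, 10.2.
Cumulative: 16.7, 34.5, 46.0, 50.1, 59.9, 70.5, 81.1, 94.0, 98.6, 108.8.
The total first reaches 49 DD on day 4.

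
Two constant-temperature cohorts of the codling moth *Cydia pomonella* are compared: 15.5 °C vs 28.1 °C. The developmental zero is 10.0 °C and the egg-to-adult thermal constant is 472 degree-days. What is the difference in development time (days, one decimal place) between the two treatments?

59.7 days

At 15.5 °C: 472 / (15.5 − 10.0) = 472 / 5.5 = 85.818 d.
At 28.1 °C: 472 / (28.1 − 10.0) = 472 / 18.1 = 26.077 d.
Difference = |85.818 − 26.077| = 59.741 ≈ 59.7 days.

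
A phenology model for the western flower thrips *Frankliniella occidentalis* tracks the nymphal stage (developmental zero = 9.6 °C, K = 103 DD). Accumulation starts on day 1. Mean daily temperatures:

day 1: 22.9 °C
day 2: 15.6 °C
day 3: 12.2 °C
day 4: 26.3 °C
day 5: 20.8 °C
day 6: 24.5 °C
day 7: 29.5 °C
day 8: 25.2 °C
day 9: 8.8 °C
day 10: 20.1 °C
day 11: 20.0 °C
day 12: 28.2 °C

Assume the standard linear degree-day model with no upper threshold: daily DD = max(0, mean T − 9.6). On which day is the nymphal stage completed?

day 10

Daily DD above 9.6 °C: 13.3, 6.0, 2.6, 16.7, 11.2, 14.9, 19.9, 15.6, 0.0, 10.5, 10.4, 18.6.
Cumulative: 13.3, 19.3, 21.9, 38.6, 49.8, 64.7, 84.6, 100.2, 100.2, 110.7, 121.1, 139.7.
The total first reaches 103 DD on day 10.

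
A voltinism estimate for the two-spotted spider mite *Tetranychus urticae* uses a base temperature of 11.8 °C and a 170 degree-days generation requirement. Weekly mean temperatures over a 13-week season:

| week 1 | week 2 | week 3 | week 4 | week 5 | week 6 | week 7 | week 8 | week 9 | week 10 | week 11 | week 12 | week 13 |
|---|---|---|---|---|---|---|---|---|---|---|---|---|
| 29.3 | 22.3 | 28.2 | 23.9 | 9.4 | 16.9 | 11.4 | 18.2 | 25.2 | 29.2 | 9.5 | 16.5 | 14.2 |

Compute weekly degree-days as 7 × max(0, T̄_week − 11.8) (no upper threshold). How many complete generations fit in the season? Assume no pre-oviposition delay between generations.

Weekly DD (7 × max(0, T̄ − 11.8)): 122.5, 73.5, 114.8, 84.7, 0.0, 35.7, 0.0, 44.8, 93.8, 121.8, 0.0, 32.9, 16.8.
Season total = 741.3 DD.
Complete generations = ⌊741.3 / 170⌋ = 4.

4 generations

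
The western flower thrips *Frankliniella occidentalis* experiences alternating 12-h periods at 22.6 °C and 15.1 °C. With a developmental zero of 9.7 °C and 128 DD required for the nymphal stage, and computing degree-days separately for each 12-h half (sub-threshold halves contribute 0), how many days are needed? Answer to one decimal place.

14.0 days

Day half: max(0, 22.6 − 9.7) × 0.5 = 12.9 × 0.5 = 6.45 DD.
Night half: max(0, 15.1 − 9.7) × 0.5 = 5.4 × 0.5 = 2.70 DD.
Per 24 h: 9.15 DD/day.
Duration = 128 / 9.15 = 13.989 ≈ 14.0 days.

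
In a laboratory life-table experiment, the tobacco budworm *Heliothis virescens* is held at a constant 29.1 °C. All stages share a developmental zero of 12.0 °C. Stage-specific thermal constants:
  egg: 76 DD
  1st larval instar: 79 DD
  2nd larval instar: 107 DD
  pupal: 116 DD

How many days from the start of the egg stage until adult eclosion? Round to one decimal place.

Daily accumulation at 29.1 °C = 29.1 − 12.0 = 17.1 DD/day.
Total K = 76 + 79 + 107 + 116 = 378 DD.
Total duration = 378 / 17.1 = 22.105 ≈ 22.1 days.

22.1 days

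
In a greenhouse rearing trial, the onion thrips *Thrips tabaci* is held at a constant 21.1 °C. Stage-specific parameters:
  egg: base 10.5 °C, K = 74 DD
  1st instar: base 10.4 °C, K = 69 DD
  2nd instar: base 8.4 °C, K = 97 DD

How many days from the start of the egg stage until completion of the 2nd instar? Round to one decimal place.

21.1 days

egg: 74 / (21.1 − 10.5) = 74 / 10.6 = 6.981 d.
1st instar: 69 / (21.1 − 10.4) = 69 / 10.7 = 6.449 d.
2nd instar: 97 / (21.1 − 8.4) = 97 / 12.7 = 7.638 d.
Sum = 21.068 ≈ 21.1 days.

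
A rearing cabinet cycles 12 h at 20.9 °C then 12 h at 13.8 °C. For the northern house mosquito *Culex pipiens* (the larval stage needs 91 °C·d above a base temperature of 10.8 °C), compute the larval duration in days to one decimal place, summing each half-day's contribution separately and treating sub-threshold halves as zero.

Day half: max(0, 20.9 − 10.8) × 0.5 = 10.1 × 0.5 = 5.05 DD.
Night half: max(0, 13.8 − 10.8) × 0.5 = 3.0 × 0.5 = 1.50 DD.
Per 24 h: 6.55 DD/day.
Duration = 91 / 6.55 = 13.893 ≈ 13.9 days.

13.9 days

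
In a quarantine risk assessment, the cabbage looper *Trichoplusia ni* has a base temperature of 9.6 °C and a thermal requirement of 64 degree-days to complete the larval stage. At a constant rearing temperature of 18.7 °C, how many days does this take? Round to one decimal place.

7.0 days

Daily accumulation = 18.7 − 9.6 = 9.1 DD/day.
Duration = 64 / 9.1 = 7.033 ≈ 7.0 days.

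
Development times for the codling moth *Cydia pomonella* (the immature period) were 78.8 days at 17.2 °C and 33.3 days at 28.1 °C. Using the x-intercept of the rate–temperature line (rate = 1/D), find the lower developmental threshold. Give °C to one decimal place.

9.2 °C

Linear rate model ⇒ the product D·(T − T_b) is constant across temperatures.
78.8·(17.2 − T_b) = 33.3·(28.1 − T_b)
T_b = (78.8·17.2 − 33.3·28.1) / (78.8 − 33.3) = 419.63 / 45.5 = 9.223 °C ≈ 9.2 °C.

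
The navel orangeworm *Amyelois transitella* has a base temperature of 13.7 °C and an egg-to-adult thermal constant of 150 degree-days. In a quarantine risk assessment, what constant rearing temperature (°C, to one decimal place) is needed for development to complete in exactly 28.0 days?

Required daily accumulation = 150 / 28.0 = 5.357 DD/day.
T = T_base + 5.357 = 13.7 + 5.357 = 19.057 ≈ 19.1 °C.

19.1 °C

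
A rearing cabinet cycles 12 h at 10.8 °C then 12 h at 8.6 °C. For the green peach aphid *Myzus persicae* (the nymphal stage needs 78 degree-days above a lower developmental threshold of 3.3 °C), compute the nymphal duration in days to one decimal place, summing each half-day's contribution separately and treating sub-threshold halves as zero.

Day half: max(0, 10.8 − 3.3) × 0.5 = 7.5 × 0.5 = 3.75 DD.
Night half: max(0, 8.6 − 3.3) × 0.5 = 5.3 × 0.5 = 2.65 DD.
Per 24 h: 6.40 DD/day.
Duration = 78 / 6.40 = 12.188 ≈ 12.2 days.

12.2 days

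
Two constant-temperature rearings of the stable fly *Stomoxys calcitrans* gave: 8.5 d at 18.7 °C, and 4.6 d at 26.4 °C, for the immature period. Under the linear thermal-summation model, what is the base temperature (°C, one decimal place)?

Equal thermal constants: D₁(T₁ − T_b) = D₂(T₂ − T_b).
8.5·(18.7 − T_b) = 4.6·(26.4 − T_b)
T_b = (8.5·18.7 − 4.6·26.4) / (8.5 − 4.6) = 37.51 / 3.9 = 9.618 °C ≈ 9.6 °C.

9.6 °C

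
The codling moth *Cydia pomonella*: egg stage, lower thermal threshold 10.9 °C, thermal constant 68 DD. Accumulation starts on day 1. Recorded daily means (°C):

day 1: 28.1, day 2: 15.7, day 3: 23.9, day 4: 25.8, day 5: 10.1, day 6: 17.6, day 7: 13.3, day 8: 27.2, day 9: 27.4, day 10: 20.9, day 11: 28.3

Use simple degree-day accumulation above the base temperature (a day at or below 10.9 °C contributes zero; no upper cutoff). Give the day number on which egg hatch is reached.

day 8

Daily DD above 10.9 °C: 17.2, 4.8, 13.0, 14.9, 0.0, 6.7, 2.4, 16.3, 16.5, 10.0, 17.4.
Cumulative: 17.2, 22.0, 35.0, 49.9, 49.9, 56.6, 59.0, 75.3, 91.8, 101.8, 119.2.
The total first reaches 68 DD on day 8.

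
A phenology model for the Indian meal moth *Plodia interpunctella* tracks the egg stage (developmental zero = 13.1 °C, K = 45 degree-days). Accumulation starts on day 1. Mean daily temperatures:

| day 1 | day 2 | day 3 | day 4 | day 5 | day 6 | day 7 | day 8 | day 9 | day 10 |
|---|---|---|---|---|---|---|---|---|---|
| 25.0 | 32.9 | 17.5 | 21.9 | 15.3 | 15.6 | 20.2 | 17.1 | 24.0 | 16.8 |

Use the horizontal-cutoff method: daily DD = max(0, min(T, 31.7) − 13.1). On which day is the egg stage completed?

day 5

Daily DD above 13.1 °C (capped at 18.6): 11.9, 18.6, 4.4, 8.8, 2.2, 2.5, 7.1, 4.0, 10.9, 3.7.
Cumulative: 11.9, 30.5, 34.9, 43.7, 45.9, 48.4, 55.5, 59.5, 70.4, 74.1.
The total first reaches 45 DD on day 5.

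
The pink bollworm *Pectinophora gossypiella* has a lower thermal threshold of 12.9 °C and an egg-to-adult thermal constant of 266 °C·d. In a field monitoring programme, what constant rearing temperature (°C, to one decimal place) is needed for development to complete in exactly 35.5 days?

20.4 °C

Required daily accumulation = 266 / 35.5 = 7.493 DD/day.
T = T_base + 7.493 = 12.9 + 7.493 = 20.393 ≈ 20.4 °C.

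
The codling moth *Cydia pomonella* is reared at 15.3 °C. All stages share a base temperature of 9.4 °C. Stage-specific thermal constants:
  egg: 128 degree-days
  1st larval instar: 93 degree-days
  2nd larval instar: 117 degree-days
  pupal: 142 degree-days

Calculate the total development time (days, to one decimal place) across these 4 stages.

Daily accumulation at 15.3 °C = 15.3 − 9.4 = 5.9 DD/day.
Total K = 128 + 93 + 117 + 142 = 480 DD.
Total duration = 480 / 5.9 = 81.356 ≈ 81.4 days.

81.4 days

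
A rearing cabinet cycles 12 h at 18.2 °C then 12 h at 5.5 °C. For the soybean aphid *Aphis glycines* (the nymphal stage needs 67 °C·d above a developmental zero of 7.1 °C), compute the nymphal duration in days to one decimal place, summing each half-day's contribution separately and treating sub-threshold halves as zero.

12.1 days

Day half: max(0, 18.2 − 7.1) × 0.5 = 11.1 × 0.5 = 5.55 DD.
Night half: max(0, 5.5 − 7.1) × 0.5 = 0.0 × 0.5 = 0.00 DD.
Per 24 h: 5.55 DD/day.
Duration = 67 / 5.55 = 12.072 ≈ 12.1 days.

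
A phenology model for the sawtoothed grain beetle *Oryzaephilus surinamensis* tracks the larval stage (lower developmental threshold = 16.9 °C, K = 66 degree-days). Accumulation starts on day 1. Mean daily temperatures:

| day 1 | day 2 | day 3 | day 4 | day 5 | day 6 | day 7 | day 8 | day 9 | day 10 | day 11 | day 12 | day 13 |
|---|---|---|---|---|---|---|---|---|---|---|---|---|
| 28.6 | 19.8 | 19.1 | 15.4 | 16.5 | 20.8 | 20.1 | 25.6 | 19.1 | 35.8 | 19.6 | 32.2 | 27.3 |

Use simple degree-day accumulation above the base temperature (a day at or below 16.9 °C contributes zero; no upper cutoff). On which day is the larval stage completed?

day 12

Daily DD above 16.9 °C: 11.7, 2.9, 2.2, 0.0, 0.0, 3.9, 3.2, 8.7, 2.2, 18.9, 2.7, 15.3, 10.4.
Cumulative: 11.7, 14.6, 16.8, 16.8, 16.8, 20.7, 23.9, 32.6, 34.8, 53.7, 56.4, 71.7, 82.1.
The total first reaches 66 DD on day 12.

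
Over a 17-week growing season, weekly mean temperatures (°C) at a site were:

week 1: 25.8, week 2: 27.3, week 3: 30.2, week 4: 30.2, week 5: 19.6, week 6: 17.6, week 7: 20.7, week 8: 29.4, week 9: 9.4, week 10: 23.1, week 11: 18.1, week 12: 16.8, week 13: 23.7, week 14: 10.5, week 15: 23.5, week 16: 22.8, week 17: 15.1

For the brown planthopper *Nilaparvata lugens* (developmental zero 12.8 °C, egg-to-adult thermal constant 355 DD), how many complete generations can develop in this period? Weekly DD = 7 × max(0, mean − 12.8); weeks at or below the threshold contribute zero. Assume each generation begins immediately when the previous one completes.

Weekly DD (7 × max(0, T̄ − 12.8)): 91.0, 101.5, 121.8, 121.8, 47.6, 33.6, 55.3, 116.2, 0.0, 72.1, 37.1, 28.0, 76.3, 0.0, 74.9, 70.0, 16.1.
Season total = 1063.3 DD.
Complete generations = ⌊1063.3 / 355⌋ = 2.

2 generations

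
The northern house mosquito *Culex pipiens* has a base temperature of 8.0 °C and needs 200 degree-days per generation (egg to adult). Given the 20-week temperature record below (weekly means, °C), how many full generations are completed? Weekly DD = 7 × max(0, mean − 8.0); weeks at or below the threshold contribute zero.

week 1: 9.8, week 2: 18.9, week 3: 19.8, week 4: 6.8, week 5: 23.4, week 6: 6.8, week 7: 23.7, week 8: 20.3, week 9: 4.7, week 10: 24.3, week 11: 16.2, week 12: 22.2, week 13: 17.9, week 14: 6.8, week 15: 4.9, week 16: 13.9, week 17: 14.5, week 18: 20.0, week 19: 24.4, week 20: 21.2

Weekly DD (7 × max(0, T̄ − 8.0)): 12.6, 76.3, 82.6, 0.0, 107.8, 0.0, 109.9, 86.1, 0.0, 114.1, 57.4, 99.4, 69.3, 0.0, 0.0, 41.3, 45.5, 84.0, 114.8, 92.4.
Season total = 1193.5 DD.
Complete generations = ⌊1193.5 / 200⌋ = 5.

5 generations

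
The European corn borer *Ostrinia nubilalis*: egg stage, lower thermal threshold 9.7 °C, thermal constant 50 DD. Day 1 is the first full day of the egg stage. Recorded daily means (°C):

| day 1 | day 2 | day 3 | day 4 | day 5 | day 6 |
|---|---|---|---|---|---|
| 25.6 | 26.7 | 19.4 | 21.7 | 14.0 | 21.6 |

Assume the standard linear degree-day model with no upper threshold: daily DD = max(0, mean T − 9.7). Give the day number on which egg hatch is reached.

Daily DD above 9.7 °C: 15.9, 17.0, 9.7, 12.0, 4.3, 11.9.
Cumulative: 15.9, 32.9, 42.6, 54.6, 58.9, 70.8.
The total first reaches 50 DD on day 4.

day 4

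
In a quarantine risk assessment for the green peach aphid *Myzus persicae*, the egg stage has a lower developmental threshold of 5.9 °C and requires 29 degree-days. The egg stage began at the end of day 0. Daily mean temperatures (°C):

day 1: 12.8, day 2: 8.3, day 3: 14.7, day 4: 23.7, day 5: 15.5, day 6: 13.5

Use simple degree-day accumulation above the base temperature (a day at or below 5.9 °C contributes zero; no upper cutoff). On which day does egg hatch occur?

Daily DD above 5.9 °C: 6.9, 2.4, 8.8, 17.8, 9.6, 7.6.
Cumulative: 6.9, 9.3, 18.1, 35.9, 45.5, 53.1.
The total first reaches 29 DD on day 4.

day 4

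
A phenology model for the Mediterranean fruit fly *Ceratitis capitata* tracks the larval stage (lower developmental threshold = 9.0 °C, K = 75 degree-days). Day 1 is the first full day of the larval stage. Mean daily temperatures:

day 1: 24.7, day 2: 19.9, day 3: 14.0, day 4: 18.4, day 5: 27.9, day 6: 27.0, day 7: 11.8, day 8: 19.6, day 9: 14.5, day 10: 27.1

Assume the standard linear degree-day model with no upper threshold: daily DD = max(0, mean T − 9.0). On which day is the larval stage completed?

day 6

Daily DD above 9.0 °C: 15.7, 10.9, 5.0, 9.4, 18.9, 18.0, 2.8, 10.6, 5.5, 18.1.
Cumulative: 15.7, 26.6, 31.6, 41.0, 59.9, 77.9, 80.7, 91.3, 96.8, 114.9.
The total first reaches 75 DD on day 6.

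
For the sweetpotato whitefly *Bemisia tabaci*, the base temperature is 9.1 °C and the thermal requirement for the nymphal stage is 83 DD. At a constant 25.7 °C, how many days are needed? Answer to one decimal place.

Daily accumulation = 25.7 − 9.1 = 16.6 DD/day.
Duration = 83 / 16.6 = 5.000 ≈ 5.0 days.

5.0 days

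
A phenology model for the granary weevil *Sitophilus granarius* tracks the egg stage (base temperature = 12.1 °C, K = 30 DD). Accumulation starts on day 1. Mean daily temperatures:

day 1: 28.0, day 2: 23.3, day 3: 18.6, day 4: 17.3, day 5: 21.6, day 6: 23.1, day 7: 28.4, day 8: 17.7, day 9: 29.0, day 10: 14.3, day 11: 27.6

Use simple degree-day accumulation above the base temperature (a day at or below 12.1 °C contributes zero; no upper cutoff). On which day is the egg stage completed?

day 3

Daily DD above 12.1 °C: 15.9, 11.2, 6.5, 5.2, 9.5, 11.0, 16.3, 5.6, 16.9, 2.2, 15.5.
Cumulative: 15.9, 27.1, 33.6, 38.8, 48.3, 59.3, 75.6, 81.2, 98.1, 100.3, 115.8.
The total first reaches 30 DD on day 3.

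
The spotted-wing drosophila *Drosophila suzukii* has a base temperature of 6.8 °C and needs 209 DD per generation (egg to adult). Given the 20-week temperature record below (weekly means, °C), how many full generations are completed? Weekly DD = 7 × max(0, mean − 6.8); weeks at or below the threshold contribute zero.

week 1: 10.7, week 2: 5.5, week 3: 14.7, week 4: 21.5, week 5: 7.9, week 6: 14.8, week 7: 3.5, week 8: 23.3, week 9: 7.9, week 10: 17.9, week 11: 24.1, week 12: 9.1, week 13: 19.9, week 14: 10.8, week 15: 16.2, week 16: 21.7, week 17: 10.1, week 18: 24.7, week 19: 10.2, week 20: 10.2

Weekly DD (7 × max(0, T̄ − 6.8)): 27.3, 0.0, 55.3, 102.9, 7.7, 56.0, 0.0, 115.5, 7.7, 77.7, 121.1, 16.1, 91.7, 28.0, 65.8, 104.3, 23.1, 125.3, 23.8, 23.8.
Season total = 1073.1 DD.
Complete generations = ⌊1073.1 / 209⌋ = 5.

5 generations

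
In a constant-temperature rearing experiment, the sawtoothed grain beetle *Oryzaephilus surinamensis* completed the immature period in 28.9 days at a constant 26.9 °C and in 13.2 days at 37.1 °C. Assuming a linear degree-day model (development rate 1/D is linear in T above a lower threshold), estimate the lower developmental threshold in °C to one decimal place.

18.3 °C

Equal thermal constants: D₁(T₁ − T_b) = D₂(T₂ − T_b).
28.9·(26.9 − T_b) = 13.2·(37.1 − T_b)
T_b = (28.9·26.9 − 13.2·37.1) / (28.9 − 13.2) = 287.69 / 15.7 = 18.324 °C ≈ 18.3 °C.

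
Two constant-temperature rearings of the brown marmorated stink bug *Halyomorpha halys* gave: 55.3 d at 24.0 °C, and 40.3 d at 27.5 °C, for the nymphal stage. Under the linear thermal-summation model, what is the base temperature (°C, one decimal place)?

14.6 °C

Equal thermal constants: D₁(T₁ − T_b) = D₂(T₂ − T_b).
55.3·(24.0 − T_b) = 40.3·(27.5 − T_b)
T_b = (55.3·24.0 − 40.3·27.5) / (55.3 − 40.3) = 218.95 / 15.0 = 14.597 °C ≈ 14.6 °C.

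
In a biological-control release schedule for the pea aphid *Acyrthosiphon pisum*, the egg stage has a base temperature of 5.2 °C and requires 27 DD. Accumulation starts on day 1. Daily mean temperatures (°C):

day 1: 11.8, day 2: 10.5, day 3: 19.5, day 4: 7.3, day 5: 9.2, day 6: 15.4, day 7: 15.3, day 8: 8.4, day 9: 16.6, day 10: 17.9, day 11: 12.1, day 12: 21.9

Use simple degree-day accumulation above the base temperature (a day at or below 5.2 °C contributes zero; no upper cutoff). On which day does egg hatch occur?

Daily DD above 5.2 °C: 6.6, 5.3, 14.3, 2.1, 4.0, 10.2, 10.1, 3.2, 11.4, 12.7, 6.9, 16.7.
Cumulative: 6.6, 11.9, 26.2, 28.3, 32.3, 42.5, 52.6, 55.8, 67.2, 79.9, 86.8, 103.5.
The total first reaches 27 DD on day 4.

day 4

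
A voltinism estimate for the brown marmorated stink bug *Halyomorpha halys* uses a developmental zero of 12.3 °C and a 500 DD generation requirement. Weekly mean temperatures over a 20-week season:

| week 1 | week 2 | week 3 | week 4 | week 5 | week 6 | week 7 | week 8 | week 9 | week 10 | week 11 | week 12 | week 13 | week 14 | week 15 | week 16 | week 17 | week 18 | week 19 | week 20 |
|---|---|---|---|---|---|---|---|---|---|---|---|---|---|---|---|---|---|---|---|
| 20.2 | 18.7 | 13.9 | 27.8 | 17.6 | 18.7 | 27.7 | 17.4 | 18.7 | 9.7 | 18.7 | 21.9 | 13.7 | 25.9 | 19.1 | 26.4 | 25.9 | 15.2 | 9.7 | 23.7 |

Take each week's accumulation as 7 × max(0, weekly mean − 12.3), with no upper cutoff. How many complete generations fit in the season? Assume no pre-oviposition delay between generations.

Weekly DD (7 × max(0, T̄ − 12.3)): 55.3, 44.8, 11.2, 108.5, 37.1, 44.8, 107.8, 35.7, 44.8, 0.0, 44.8, 67.2, 9.8, 95.2, 47.6, 98.7, 95.2, 20.3, 0.0, 79.8.
Season total = 1048.6 DD.
Complete generations = ⌊1048.6 / 500⌋ = 2.

2 generations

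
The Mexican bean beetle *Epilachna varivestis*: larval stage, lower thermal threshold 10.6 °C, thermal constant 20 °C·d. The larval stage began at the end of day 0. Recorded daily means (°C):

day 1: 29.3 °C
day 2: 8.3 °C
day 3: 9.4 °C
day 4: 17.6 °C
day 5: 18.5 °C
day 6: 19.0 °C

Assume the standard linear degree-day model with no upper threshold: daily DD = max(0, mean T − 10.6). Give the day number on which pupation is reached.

Daily DD above 10.6 °C: 18.7, 0.0, 0.0, 7.0, 7.9, 8.4.
Cumulative: 18.7, 18.7, 18.7, 25.7, 33.6, 42.0.
The total first reaches 20 DD on day 4.

day 4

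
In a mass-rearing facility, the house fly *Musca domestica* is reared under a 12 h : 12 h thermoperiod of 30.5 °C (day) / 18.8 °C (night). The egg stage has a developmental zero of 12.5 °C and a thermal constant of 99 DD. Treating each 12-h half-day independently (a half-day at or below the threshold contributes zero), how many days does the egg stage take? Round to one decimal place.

Day half: max(0, 30.5 − 12.5) × 0.5 = 18.0 × 0.5 = 9.00 DD.
Night half: max(0, 18.8 − 12.5) × 0.5 = 6.3 × 0.5 = 3.15 DD.
Per 24 h: 12.15 DD/day.
Duration = 99 / 12.15 = 8.148 ≈ 8.1 days.

8.1 days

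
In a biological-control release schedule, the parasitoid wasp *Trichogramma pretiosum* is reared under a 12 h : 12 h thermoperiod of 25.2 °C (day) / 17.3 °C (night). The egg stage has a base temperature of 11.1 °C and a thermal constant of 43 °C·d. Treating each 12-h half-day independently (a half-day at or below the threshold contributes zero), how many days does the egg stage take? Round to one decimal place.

Day half: max(0, 25.2 − 11.1) × 0.5 = 14.1 × 0.5 = 7.05 DD.
Night half: max(0, 17.3 − 11.1) × 0.5 = 6.2 × 0.5 = 3.10 DD.
Per 24 h: 10.15 DD/day.
Duration = 43 / 10.15 = 4.236 ≈ 4.2 days.

4.2 days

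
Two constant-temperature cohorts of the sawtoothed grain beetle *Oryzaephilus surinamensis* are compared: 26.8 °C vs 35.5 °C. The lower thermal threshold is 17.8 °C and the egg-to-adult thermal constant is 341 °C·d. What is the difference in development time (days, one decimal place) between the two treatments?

18.6 days

At 26.8 °C: 341 / (26.8 − 17.8) = 341 / 9.0 = 37.889 d.
At 35.5 °C: 341 / (35.5 − 17.8) = 341 / 17.7 = 19.266 d.
Difference = |37.889 − 19.266| = 18.623 ≈ 18.6 days.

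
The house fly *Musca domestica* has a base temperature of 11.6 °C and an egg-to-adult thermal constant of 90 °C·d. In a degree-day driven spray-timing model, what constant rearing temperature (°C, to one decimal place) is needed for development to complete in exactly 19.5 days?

Required daily accumulation = 90 / 19.5 = 4.615 DD/day.
T = T_base + 4.615 = 11.6 + 4.615 = 16.215 ≈ 16.2 °C.

16.2 °C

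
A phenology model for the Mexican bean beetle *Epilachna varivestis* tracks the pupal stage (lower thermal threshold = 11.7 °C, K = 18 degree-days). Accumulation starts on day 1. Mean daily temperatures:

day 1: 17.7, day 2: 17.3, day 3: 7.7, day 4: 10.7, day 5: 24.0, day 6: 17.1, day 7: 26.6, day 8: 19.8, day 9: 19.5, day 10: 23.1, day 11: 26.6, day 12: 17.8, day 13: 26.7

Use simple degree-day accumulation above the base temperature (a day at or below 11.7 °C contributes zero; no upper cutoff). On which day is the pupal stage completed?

Daily DD above 11.7 °C: 6.0, 5.6, 0.0, 0.0, 12.3, 5.4, 14.9, 8.1, 7.8, 11.4, 14.9, 6.1, 15.0.
Cumulative: 6.0, 11.6, 11.6, 11.6, 23.9, 29.3, 44.2, 52.3, 60.1, 71.5, 86.4, 92.5, 107.5.
The total first reaches 18 DD on day 5.

day 5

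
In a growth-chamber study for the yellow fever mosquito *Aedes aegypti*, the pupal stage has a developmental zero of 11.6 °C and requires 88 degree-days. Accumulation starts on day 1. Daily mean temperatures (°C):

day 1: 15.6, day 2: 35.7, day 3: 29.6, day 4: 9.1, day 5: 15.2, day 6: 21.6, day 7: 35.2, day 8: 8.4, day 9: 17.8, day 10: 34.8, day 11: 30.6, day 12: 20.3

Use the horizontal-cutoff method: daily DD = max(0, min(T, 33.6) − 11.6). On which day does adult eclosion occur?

day 10

Daily DD above 11.6 °C (capped at 22.0): 4.0, 22.0, 18.0, 0.0, 3.6, 10.0, 22.0, 0.0, 6.2, 22.0, 19.0, 8.7.
Cumulative: 4.0, 26.0, 44.0, 44.0, 47.6, 57.6, 79.6, 79.6, 85.8, 107.8, 126.8, 135.5.
The total first reaches 88 DD on day 10.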